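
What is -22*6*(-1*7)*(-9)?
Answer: -8316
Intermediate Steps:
-22*6*(-1*7)*(-9) = -22*6*(-7)*(-9) = -(-924)*(-9) = -22*378 = -8316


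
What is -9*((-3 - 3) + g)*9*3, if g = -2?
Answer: 1944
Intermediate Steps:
-9*((-3 - 3) + g)*9*3 = -9*((-3 - 3) - 2)*9*3 = -9*(-6 - 2)*9*3 = -9*(-8*9)*3 = -(-648)*3 = -9*(-216) = 1944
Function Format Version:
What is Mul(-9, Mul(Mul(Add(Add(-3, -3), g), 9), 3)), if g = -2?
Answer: 1944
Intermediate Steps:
Mul(-9, Mul(Mul(Add(Add(-3, -3), g), 9), 3)) = Mul(-9, Mul(Mul(Add(Add(-3, -3), -2), 9), 3)) = Mul(-9, Mul(Mul(Add(-6, -2), 9), 3)) = Mul(-9, Mul(Mul(-8, 9), 3)) = Mul(-9, Mul(-72, 3)) = Mul(-9, -216) = 1944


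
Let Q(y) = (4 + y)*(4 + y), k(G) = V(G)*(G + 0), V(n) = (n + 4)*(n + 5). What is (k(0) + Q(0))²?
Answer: 256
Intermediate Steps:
V(n) = (4 + n)*(5 + n)
k(G) = G*(20 + G² + 9*G) (k(G) = (20 + G² + 9*G)*(G + 0) = (20 + G² + 9*G)*G = G*(20 + G² + 9*G))
Q(y) = (4 + y)²
(k(0) + Q(0))² = (0*(20 + 0² + 9*0) + (4 + 0)²)² = (0*(20 + 0 + 0) + 4²)² = (0*20 + 16)² = (0 + 16)² = 16² = 256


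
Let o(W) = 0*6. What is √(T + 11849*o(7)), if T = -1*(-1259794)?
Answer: √1259794 ≈ 1122.4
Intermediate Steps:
o(W) = 0
T = 1259794
√(T + 11849*o(7)) = √(1259794 + 11849*0) = √(1259794 + 0) = √1259794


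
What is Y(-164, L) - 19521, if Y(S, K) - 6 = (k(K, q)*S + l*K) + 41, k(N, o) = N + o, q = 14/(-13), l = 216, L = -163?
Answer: -361054/13 ≈ -27773.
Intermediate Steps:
q = -14/13 (q = 14*(-1/13) = -14/13 ≈ -1.0769)
Y(S, K) = 47 + 216*K + S*(-14/13 + K) (Y(S, K) = 6 + (((K - 14/13)*S + 216*K) + 41) = 6 + (((-14/13 + K)*S + 216*K) + 41) = 6 + ((S*(-14/13 + K) + 216*K) + 41) = 6 + ((216*K + S*(-14/13 + K)) + 41) = 6 + (41 + 216*K + S*(-14/13 + K)) = 47 + 216*K + S*(-14/13 + K))
Y(-164, L) - 19521 = (47 + 216*(-163) + (1/13)*(-164)*(-14 + 13*(-163))) - 19521 = (47 - 35208 + (1/13)*(-164)*(-14 - 2119)) - 19521 = (47 - 35208 + (1/13)*(-164)*(-2133)) - 19521 = (47 - 35208 + 349812/13) - 19521 = -107281/13 - 19521 = -361054/13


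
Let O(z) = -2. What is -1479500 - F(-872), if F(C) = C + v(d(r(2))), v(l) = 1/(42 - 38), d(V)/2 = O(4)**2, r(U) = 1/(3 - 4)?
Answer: -5914513/4 ≈ -1.4786e+6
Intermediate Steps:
r(U) = -1 (r(U) = 1/(-1) = -1)
d(V) = 8 (d(V) = 2*(-2)**2 = 2*4 = 8)
v(l) = 1/4
F(C) = 1/4 + C (F(C) = C + 1/4 = 1/4 + C)
-1479500 - F(-872) = -1479500 - (1/4 - 872) = -1479500 - 1*(-3487/4) = -1479500 + 3487/4 = -5914513/4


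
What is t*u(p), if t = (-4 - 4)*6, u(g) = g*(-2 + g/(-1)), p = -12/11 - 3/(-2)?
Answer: 5724/121 ≈ 47.306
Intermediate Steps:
p = 9/22 (p = -12*1/11 - 3*(-½) = -12/11 + 3/2 = 9/22 ≈ 0.40909)
u(g) = g*(-2 - g) (u(g) = g*(-2 + g*(-1)) = g*(-2 - g))
t = -48 (t = -8*6 = -48)
t*u(p) = -(-48)*9*(2 + 9/22)/22 = -(-48)*9*53/(22*22) = -48*(-477/484) = 5724/121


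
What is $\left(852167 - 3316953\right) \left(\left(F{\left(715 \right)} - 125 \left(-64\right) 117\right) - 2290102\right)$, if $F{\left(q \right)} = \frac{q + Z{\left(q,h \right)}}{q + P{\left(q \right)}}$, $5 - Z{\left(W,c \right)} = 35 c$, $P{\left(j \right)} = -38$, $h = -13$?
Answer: $\frac{2259533112396894}{677} \approx 3.3376 \cdot 10^{12}$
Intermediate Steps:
$Z{\left(W,c \right)} = 5 - 35 c$
$F{\left(q \right)} = \frac{460 + q}{-38 + q}$ ($F{\left(q \right)} = \frac{q + \left(5 - -455\right)}{q - 38} = \frac{q + \left(5 + 455\right)}{-38 + q} = \frac{q + 460}{-38 + q} = \frac{460 + q}{-38 + q}$)
$\left(852167 - 3316953\right) \left(\left(F{\left(715 \right)} - 125 \left(-64\right) 117\right) - 2290102\right) = \left(852167 - 3316953\right) \left(\left(\frac{460 + 715}{-38 + 715} - 125 \left(-64\right) 117\right) - 2290102\right) = - 2464786 \left(\left(\frac{1}{677} \cdot 1175 - \left(-8000\right) 117\right) - 2290102\right) = - 2464786 \left(\left(\frac{1}{677} \cdot 1175 - -936000\right) - 2290102\right) = - 2464786 \left(\left(\frac{1175}{677} + 936000\right) - 2290102\right) = - 2464786 \left(\frac{633673175}{677} - 2290102\right) = \left(-2464786\right) \left(- \frac{916725879}{677}\right) = \frac{2259533112396894}{677}$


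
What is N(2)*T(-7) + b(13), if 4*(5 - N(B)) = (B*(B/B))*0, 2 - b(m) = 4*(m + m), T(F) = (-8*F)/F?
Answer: -142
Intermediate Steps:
T(F) = -8
b(m) = 2 - 8*m (b(m) = 2 - 4*(m + m) = 2 - 4*2*m = 2 - 8*m)
N(B) = 5 (N(B) = 5 - B*(B/B)*0/4 = 5 - B*1*0/4 = 5 - B*0/4 = 5 - ¼*0 = 5 + 0 = 5)
N(2)*T(-7) + b(13) = 5*(-8) + (2 - 8*13) = -40 + (2 - 104) = -40 - 102 = -142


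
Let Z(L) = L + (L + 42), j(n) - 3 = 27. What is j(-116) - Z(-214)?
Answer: 416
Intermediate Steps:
j(n) = 30 (j(n) = 3 + 27 = 30)
Z(L) = 42 + 2*L (Z(L) = L + (42 + L) = 42 + 2*L)
j(-116) - Z(-214) = 30 - (42 + 2*(-214)) = 30 - (42 - 428) = 30 - 1*(-386) = 30 + 386 = 416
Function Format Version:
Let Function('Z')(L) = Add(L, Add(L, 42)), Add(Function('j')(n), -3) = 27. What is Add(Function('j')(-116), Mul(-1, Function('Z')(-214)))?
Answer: 416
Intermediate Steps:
Function('j')(n) = 30 (Function('j')(n) = Add(3, 27) = 30)
Function('Z')(L) = Add(42, Mul(2, L)) (Function('Z')(L) = Add(L, Add(42, L)) = Add(42, Mul(2, L)))
Add(Function('j')(-116), Mul(-1, Function('Z')(-214))) = Add(30, Mul(-1, Add(42, Mul(2, -214)))) = Add(30, Mul(-1, Add(42, -428))) = Add(30, Mul(-1, -386)) = Add(30, 386) = 416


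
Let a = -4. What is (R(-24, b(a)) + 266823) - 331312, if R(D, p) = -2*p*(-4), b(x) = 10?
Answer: -64409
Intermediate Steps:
R(D, p) = 8*p
(R(-24, b(a)) + 266823) - 331312 = (8*10 + 266823) - 331312 = (80 + 266823) - 331312 = 266903 - 331312 = -64409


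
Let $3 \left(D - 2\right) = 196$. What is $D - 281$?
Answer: $- \frac{641}{3} \approx -213.67$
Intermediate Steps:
$D = \frac{202}{3}$ ($D = 2 + \frac{1}{3} \cdot 196 = 2 + \frac{196}{3} = \frac{202}{3} \approx 67.333$)
$D - 281 = \frac{202}{3} - 281 = - \frac{641}{3}$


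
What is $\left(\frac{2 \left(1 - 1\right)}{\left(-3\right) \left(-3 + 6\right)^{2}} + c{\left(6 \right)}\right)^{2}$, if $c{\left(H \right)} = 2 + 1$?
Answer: $9$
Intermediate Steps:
$c{\left(H \right)} = 3$
$\left(\frac{2 \left(1 - 1\right)}{\left(-3\right) \left(-3 + 6\right)^{2}} + c{\left(6 \right)}\right)^{2} = \left(\frac{2 \left(1 - 1\right)}{\left(-3\right) \left(-3 + 6\right)^{2}} + 3\right)^{2} = \left(\frac{2 \cdot 0}{\left(-3\right) 3^{2}} + 3\right)^{2} = \left(\frac{0}{\left(-3\right) 9} + 3\right)^{2} = \left(\frac{0}{-27} + 3\right)^{2} = \left(0 \left(- \frac{1}{27}\right) + 3\right)^{2} = \left(0 + 3\right)^{2} = 3^{2} = 9$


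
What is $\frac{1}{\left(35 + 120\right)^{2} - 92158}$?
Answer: $- \frac{1}{68133} \approx -1.4677 \cdot 10^{-5}$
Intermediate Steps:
$\frac{1}{\left(35 + 120\right)^{2} - 92158} = \frac{1}{155^{2} - 92158} = \frac{1}{24025 - 92158} = \frac{1}{-68133} = - \frac{1}{68133}$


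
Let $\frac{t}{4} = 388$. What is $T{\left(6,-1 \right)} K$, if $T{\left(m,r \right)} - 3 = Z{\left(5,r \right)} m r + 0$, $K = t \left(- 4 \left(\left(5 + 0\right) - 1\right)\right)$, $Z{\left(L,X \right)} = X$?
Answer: $-223488$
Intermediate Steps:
$t = 1552$ ($t = 4 \cdot 388 = 1552$)
$K = -24832$ ($K = 1552 \left(- 4 \left(\left(5 + 0\right) - 1\right)\right) = 1552 \left(- 4 \left(5 - 1\right)\right) = 1552 \left(\left(-4\right) 4\right) = 1552 \left(-16\right) = -24832$)
$T{\left(m,r \right)} = 3 + m r^{2}$ ($T{\left(m,r \right)} = 3 + \left(r m r + 0\right) = 3 + \left(m r r + 0\right) = 3 + \left(m r^{2} + 0\right) = 3 + m r^{2}$)
$T{\left(6,-1 \right)} K = \left(3 + 6 \left(-1\right)^{2}\right) \left(-24832\right) = \left(3 + 6 \cdot 1\right) \left(-24832\right) = \left(3 + 6\right) \left(-24832\right) = 9 \left(-24832\right) = -223488$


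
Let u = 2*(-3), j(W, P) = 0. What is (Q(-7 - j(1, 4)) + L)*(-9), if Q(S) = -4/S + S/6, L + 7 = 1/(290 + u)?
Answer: 135831/1988 ≈ 68.325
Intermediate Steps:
u = -6
L = -1987/284 (L = -7 + 1/(290 - 6) = -7 + 1/284 = -1987/284 ≈ -6.9965)
Q(S) = -4/S + S/6 (Q(S) = -4/S + S*(1/6) = -4/S + S/6)
(Q(-7 - j(1, 4)) + L)*(-9) = ((-4/(-7 - 1*0) + (-7 - 1*0)/6) - 1987/284)*(-9) = ((-4/(-7 + 0) + (-7 + 0)/6) - 1987/284)*(-9) = ((-4/(-7) + (1/6)*(-7)) - 1987/284)*(-9) = ((-4*(-1/7) - 7/6) - 1987/284)*(-9) = ((4/7 - 7/6) - 1987/284)*(-9) = (-25/42 - 1987/284)*(-9) = -45277/5964*(-9) = 135831/1988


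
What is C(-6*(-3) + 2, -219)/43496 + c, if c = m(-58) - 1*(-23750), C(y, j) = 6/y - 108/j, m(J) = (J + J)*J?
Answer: 967739894819/31752080 ≈ 30478.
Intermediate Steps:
m(J) = 2*J**2 (m(J) = (2*J)*J = 2*J**2)
C(y, j) = -108/j + 6/y
c = 30478 (c = 2*(-58)**2 - 1*(-23750) = 2*3364 + 23750 = 6728 + 23750 = 30478)
C(-6*(-3) + 2, -219)/43496 + c = (-108/(-219) + 6/(-6*(-3) + 2))/43496 + 30478 = (-108*(-1/219) + 6/(18 + 2))*(1/43496) + 30478 = (36/73 + 6/20)*(1/43496) + 30478 = (36/73 + 6*(1/20))*(1/43496) + 30478 = (36/73 + 3/10)*(1/43496) + 30478 = (579/730)*(1/43496) + 30478 = 579/31752080 + 30478 = 967739894819/31752080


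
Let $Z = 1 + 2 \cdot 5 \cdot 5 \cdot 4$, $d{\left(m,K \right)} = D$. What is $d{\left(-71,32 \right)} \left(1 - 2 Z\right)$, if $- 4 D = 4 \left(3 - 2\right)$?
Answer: $401$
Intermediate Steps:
$D = -1$ ($D = - \frac{4 \left(3 - 2\right)}{4} = - \frac{4 \cdot 1}{4} = \left(- \frac{1}{4}\right) 4 = -1$)
$d{\left(m,K \right)} = -1$
$Z = 201$ ($Z = 1 + 10 \cdot 5 \cdot 4 = 1 + 50 \cdot 4 = 1 + 200 = 201$)
$d{\left(-71,32 \right)} \left(1 - 2 Z\right) = - (1 - 402) = \left(-1\right) \left(-401\right) = 401$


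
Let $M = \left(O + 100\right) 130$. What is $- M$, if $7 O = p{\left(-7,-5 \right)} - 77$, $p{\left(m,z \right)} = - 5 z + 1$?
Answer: $- \frac{84370}{7} \approx -12053.0$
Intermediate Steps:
$p{\left(m,z \right)} = 1 - 5 z$
$O = - \frac{51}{7}$ ($O = \frac{\left(1 - -25\right) - 77}{7} = \frac{\left(1 + 25\right) - 77}{7} = \frac{26 - 77}{7} = \frac{1}{7} \left(-51\right) = - \frac{51}{7} \approx -7.2857$)
$M = \frac{84370}{7}$ ($M = \left(- \frac{51}{7} + 100\right) 130 = \frac{649}{7} \cdot 130 = \frac{84370}{7} \approx 12053.0$)
$- M = \left(-1\right) \frac{84370}{7} = - \frac{84370}{7}$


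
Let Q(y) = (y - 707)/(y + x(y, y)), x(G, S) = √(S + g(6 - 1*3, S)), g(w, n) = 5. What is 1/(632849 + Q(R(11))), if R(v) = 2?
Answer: 633319/401092569186 + 235*√7/401092569186 ≈ 1.5805e-6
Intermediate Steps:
x(G, S) = √(5 + S) (x(G, S) = √(S + 5) = √(5 + S))
Q(y) = (-707 + y)/(y + √(5 + y)) (Q(y) = (y - 707)/(y + √(5 + y)) = (-707 + y)/(y + √(5 + y)))
1/(632849 + Q(R(11))) = 1/(632849 + (-707 + 2)/(2 + √(5 + 2))) = 1/(632849 - 705/(2 + √7))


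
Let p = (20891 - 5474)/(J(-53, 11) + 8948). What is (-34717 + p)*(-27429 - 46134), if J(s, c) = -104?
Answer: 7528479865851/2948 ≈ 2.5538e+9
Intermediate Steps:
p = 5139/2948 (p = (20891 - 5474)/(-104 + 8948) = 15417/8844 = 15417*(1/8844) = 5139/2948 ≈ 1.7432)
(-34717 + p)*(-27429 - 46134) = (-34717 + 5139/2948)*(-27429 - 46134) = -102340577/2948*(-73563) = 7528479865851/2948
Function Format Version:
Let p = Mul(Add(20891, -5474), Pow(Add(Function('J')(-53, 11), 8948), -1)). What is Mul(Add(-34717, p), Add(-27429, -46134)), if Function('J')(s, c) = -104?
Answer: Rational(7528479865851, 2948) ≈ 2.5538e+9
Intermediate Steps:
p = Rational(5139, 2948) (p = Mul(Add(20891, -5474), Pow(Add(-104, 8948), -1)) = Mul(15417, Pow(8844, -1)) = Mul(15417, Rational(1, 8844)) = Rational(5139, 2948) ≈ 1.7432)
Mul(Add(-34717, p), Add(-27429, -46134)) = Mul(Add(-34717, Rational(5139, 2948)), Add(-27429, -46134)) = Mul(Rational(-102340577, 2948), -73563) = Rational(7528479865851, 2948)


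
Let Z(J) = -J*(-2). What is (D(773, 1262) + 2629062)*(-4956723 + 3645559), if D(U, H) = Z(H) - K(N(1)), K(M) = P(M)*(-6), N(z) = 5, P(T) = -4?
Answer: -3450409358168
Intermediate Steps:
Z(J) = 2*J
K(M) = 24 (K(M) = -4*(-6) = 24)
D(U, H) = -24 + 2*H (D(U, H) = 2*H - 1*24 = 2*H - 24 = -24 + 2*H)
(D(773, 1262) + 2629062)*(-4956723 + 3645559) = ((-24 + 2*1262) + 2629062)*(-4956723 + 3645559) = ((-24 + 2524) + 2629062)*(-1311164) = (2500 + 2629062)*(-1311164) = 2631562*(-1311164) = -3450409358168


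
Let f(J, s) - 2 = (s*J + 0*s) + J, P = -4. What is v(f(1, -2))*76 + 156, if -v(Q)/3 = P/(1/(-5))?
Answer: -4404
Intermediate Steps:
f(J, s) = 2 + J + J*s (f(J, s) = 2 + ((s*J + 0*s) + J) = 2 + ((J*s + 0) + J) = 2 + (J*s + J) = 2 + (J + J*s) = 2 + J + J*s)
v(Q) = -60 (v(Q) = -(-12)/(1/(-5)) = -(-12)/(-1/5) = -(-12)*(-5) = -3*20 = -60)
v(f(1, -2))*76 + 156 = -60*76 + 156 = -4560 + 156 = -4404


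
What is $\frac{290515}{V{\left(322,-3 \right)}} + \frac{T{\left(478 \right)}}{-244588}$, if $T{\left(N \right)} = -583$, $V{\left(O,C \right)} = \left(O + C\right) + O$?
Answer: $\frac{71056856523}{156780908} \approx 453.22$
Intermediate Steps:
$V{\left(O,C \right)} = C + 2 O$ ($V{\left(O,C \right)} = \left(C + O\right) + O = C + 2 O$)
$\frac{290515}{V{\left(322,-3 \right)}} + \frac{T{\left(478 \right)}}{-244588} = \frac{290515}{-3 + 2 \cdot 322} - \frac{583}{-244588} = \frac{290515}{-3 + 644} - - \frac{583}{244588} = \frac{290515}{641} + \frac{583}{244588} = \frac{71056856523}{156780908}$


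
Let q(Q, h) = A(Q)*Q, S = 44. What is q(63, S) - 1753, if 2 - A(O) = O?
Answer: -5596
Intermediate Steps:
A(O) = 2 - O
q(Q, h) = Q*(2 - Q) (q(Q, h) = (2 - Q)*Q = Q*(2 - Q))
q(63, S) - 1753 = 63*(2 - 1*63) - 1753 = 63*(2 - 63) - 1753 = 63*(-61) - 1753 = -3843 - 1753 = -5596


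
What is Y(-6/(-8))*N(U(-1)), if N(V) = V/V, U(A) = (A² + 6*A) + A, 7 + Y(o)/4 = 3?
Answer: -16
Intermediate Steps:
Y(o) = -16 (Y(o) = -28 + 4*3 = -28 + 12 = -16)
U(A) = A² + 7*A
N(V) = 1
Y(-6/(-8))*N(U(-1)) = -16*1 = -16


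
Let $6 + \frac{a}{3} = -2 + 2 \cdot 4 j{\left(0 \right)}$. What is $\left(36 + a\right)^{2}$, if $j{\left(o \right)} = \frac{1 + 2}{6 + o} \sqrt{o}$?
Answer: $144$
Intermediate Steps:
$j{\left(o \right)} = \frac{3 \sqrt{o}}{6 + o}$ ($j{\left(o \right)} = \frac{3}{6 + o} \sqrt{o} = \frac{3 \sqrt{o}}{6 + o}$)
$a = -24$ ($a = -18 + 3 \left(-2 + 2 \cdot 4 \frac{3 \sqrt{0}}{6 + 0}\right) = -18 + 3 \left(-2 + 8 \cdot 3 \cdot 0 \cdot \frac{1}{6}\right) = -18 + 3 \left(-2 + 8 \cdot 0\right) = -18 + 3 \left(-2 + 0\right) = -18 + 3 \left(-2\right) = -18 - 6 = -24$)
$\left(36 + a\right)^{2} = \left(36 - 24\right)^{2} = 12^{2} = 144$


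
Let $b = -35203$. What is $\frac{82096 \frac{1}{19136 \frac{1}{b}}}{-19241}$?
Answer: $\frac{180626593}{23012236} \approx 7.8492$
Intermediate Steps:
$\frac{82096 \frac{1}{19136 \frac{1}{b}}}{-19241} = \frac{82096 \frac{1}{19136 \frac{1}{-35203}}}{-19241} = \frac{82096}{19136 \left(- \frac{1}{35203}\right)} \left(- \frac{1}{19241}\right) = \frac{82096}{- \frac{19136}{35203}} \left(- \frac{1}{19241}\right) = 82096 \left(- \frac{35203}{19136}\right) \left(- \frac{1}{19241}\right) = \left(- \frac{180626593}{1196}\right) \left(- \frac{1}{19241}\right) = \frac{180626593}{23012236}$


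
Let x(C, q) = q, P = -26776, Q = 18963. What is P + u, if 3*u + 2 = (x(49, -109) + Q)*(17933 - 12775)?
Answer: 32389534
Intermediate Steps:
u = 32416310 (u = -⅔ + ((-109 + 18963)*(17933 - 12775))/3 = -⅔ + (18854*5158)/3 = -⅔ + (⅓)*97248932 = -⅔ + 97248932/3 = 32416310)
P + u = -26776 + 32416310 = 32389534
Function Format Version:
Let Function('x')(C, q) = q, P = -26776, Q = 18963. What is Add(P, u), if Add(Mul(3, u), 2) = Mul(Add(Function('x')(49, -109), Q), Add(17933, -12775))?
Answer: 32389534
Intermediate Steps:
u = 32416310 (u = Add(Rational(-2, 3), Mul(Rational(1, 3), Mul(Add(-109, 18963), Add(17933, -12775)))) = Add(Rational(-2, 3), Mul(Rational(1, 3), Mul(18854, 5158))) = Add(Rational(-2, 3), Mul(Rational(1, 3), 97248932)) = Add(Rational(-2, 3), Rational(97248932, 3)) = 32416310)
Add(P, u) = Add(-26776, 32416310) = 32389534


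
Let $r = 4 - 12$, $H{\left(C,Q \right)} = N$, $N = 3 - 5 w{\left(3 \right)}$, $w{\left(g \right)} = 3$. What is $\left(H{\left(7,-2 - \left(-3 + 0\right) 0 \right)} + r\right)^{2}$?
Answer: $400$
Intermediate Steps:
$N = -12$ ($N = 3 - 15 = -12$)
$H{\left(C,Q \right)} = -12$
$r = -8$ ($r = 4 - 12 = -8$)
$\left(H{\left(7,-2 - \left(-3 + 0\right) 0 \right)} + r\right)^{2} = \left(-12 - 8\right)^{2} = \left(-20\right)^{2} = 400$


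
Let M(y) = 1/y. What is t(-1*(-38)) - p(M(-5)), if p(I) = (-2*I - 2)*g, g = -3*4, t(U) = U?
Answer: 94/5 ≈ 18.800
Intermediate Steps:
g = -12
p(I) = 24 + 24*I (p(I) = (-2*I - 2)*(-12) = (-2 - 2*I)*(-12) = 24 + 24*I)
t(-1*(-38)) - p(M(-5)) = -1*(-38) - (24 + 24/(-5)) = 38 - (24 + 24*(-⅕)) = 38 - (24 - 24/5) = 38 - 1*96/5 = 38 - 96/5 = 94/5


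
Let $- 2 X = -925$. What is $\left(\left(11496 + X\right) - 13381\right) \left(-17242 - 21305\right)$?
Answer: $\frac{109666215}{2} \approx 5.4833 \cdot 10^{7}$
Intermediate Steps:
$X = \frac{925}{2}$ ($X = \left(- \frac{1}{2}\right) \left(-925\right) = \frac{925}{2} \approx 462.5$)
$\left(\left(11496 + X\right) - 13381\right) \left(-17242 - 21305\right) = \left(\left(11496 + \frac{925}{2}\right) - 13381\right) \left(-17242 - 21305\right) = \left(\frac{23917}{2} - 13381\right) \left(-38547\right) = \left(- \frac{2845}{2}\right) \left(-38547\right) = \frac{109666215}{2}$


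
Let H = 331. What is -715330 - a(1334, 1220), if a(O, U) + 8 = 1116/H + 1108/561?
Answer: -132829850326/185691 ≈ -7.1533e+5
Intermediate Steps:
a(O, U) = -492704/185691 (a(O, U) = -8 + (1116/331 + 1108/561) = -8 + 992824/185691 = -492704/185691)
-715330 - a(1334, 1220) = -715330 - 1*(-492704/185691) = -715330 + 492704/185691 = -132829850326/185691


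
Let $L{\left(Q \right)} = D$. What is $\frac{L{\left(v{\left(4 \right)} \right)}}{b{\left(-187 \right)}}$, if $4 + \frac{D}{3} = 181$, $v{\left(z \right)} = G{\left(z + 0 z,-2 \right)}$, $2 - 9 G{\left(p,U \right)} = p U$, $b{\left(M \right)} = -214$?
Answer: $- \frac{531}{214} \approx -2.4813$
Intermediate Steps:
$G{\left(p,U \right)} = \frac{2}{9} - \frac{U p}{9}$ ($G{\left(p,U \right)} = \frac{2}{9} - \frac{p U}{9} = \frac{2}{9} - \frac{U p}{9}$)
$v{\left(z \right)} = \frac{2}{9} + \frac{2 z}{9}$ ($v{\left(z \right)} = \frac{2}{9} - - \frac{2 \left(z + 0 z\right)}{9} = \frac{2}{9} - - \frac{2 \left(z + 0\right)}{9} = \frac{2}{9} - - \frac{2 z}{9} = \frac{2}{9} + \frac{2 z}{9}$)
$D = 531$ ($D = -12 + 3 \cdot 181 = -12 + 543 = 531$)
$L{\left(Q \right)} = 531$
$\frac{L{\left(v{\left(4 \right)} \right)}}{b{\left(-187 \right)}} = \frac{531}{-214} = 531 \left(- \frac{1}{214}\right) = - \frac{531}{214}$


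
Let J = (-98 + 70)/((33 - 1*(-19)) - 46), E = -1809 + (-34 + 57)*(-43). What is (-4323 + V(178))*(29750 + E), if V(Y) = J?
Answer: -116639272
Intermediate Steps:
E = -2798 (E = -1809 + 23*(-43) = -1809 - 989 = -2798)
J = -14/3 (J = -28/((33 + 19) - 46) = -28/(52 - 46) = -28/6 = -28*⅙ = -14/3 ≈ -4.6667)
V(Y) = -14/3
(-4323 + V(178))*(29750 + E) = (-4323 - 14/3)*(29750 - 2798) = -12983/3*26952 = -116639272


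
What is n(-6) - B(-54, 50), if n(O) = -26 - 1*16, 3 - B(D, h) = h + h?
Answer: 55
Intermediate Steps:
B(D, h) = 3 - 2*h (B(D, h) = 3 - (h + h) = 3 - 2*h)
n(O) = -42 (n(O) = -26 - 16 = -42)
n(-6) - B(-54, 50) = -42 - (3 - 2*50) = -42 - (3 - 100) = -42 - 1*(-97) = -42 + 97 = 55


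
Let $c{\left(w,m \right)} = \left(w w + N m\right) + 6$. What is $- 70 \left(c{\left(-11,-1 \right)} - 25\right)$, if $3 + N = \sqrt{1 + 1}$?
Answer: $-7350 + 70 \sqrt{2} \approx -7251.0$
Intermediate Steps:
$N = -3 + \sqrt{2}$ ($N = -3 + \sqrt{1 + 1} = -3 + \sqrt{2} \approx -1.5858$)
$c{\left(w,m \right)} = 6 + w^{2} + m \left(-3 + \sqrt{2}\right)$ ($c{\left(w,m \right)} = \left(w w + \left(-3 + \sqrt{2}\right) m\right) + 6 = \left(w^{2} + m \left(-3 + \sqrt{2}\right)\right) + 6 = 6 + w^{2} + m \left(-3 + \sqrt{2}\right)$)
$- 70 \left(c{\left(-11,-1 \right)} - 25\right) = - 70 \left(\left(6 + \left(-11\right)^{2} - - (3 - \sqrt{2})\right) - 25\right) = - 70 \left(\left(6 + 121 + \left(3 - \sqrt{2}\right)\right) - 25\right) = - 70 \left(\left(130 - \sqrt{2}\right) - 25\right) = - 70 \left(105 - \sqrt{2}\right) = -7350 + 70 \sqrt{2}$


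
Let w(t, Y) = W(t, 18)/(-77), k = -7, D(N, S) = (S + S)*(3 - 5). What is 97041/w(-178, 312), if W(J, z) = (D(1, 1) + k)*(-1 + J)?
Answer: -679287/179 ≈ -3794.9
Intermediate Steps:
D(N, S) = -4*S (D(N, S) = (2*S)*(-2) = -4*S)
W(J, z) = 11 - 11*J (W(J, z) = (-4*1 - 7)*(-1 + J) = (-4 - 7)*(-1 + J) = -11*(-1 + J) = 11 - 11*J)
w(t, Y) = -⅐ + t/7 (w(t, Y) = (11 - 11*t)/(-77) = (11 - 11*t)*(-1/77) = -⅐ + t/7)
97041/w(-178, 312) = 97041/(-⅐ + (⅐)*(-178)) = 97041/(-⅐ - 178/7) = 97041/(-179/7) = 97041*(-7/179) = -679287/179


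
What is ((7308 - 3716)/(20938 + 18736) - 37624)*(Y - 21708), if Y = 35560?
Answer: -10338377755184/19837 ≈ -5.2117e+8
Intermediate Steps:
((7308 - 3716)/(20938 + 18736) - 37624)*(Y - 21708) = ((7308 - 3716)/(20938 + 18736) - 37624)*(35560 - 21708) = (3592/39674 - 37624)*13852 = (3592*(1/39674) - 37624)*13852 = (1796/19837 - 37624)*13852 = -746345492/19837*13852 = -10338377755184/19837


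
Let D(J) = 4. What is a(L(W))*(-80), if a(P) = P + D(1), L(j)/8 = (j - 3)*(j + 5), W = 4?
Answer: -6080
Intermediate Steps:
L(j) = 8*(-3 + j)*(5 + j) (L(j) = 8*((j - 3)*(j + 5)) = 8*((-3 + j)*(5 + j)) = 8*(-3 + j)*(5 + j))
a(P) = 4 + P (a(P) = P + 4 = 4 + P)
a(L(W))*(-80) = (4 + (-120 + 8*4**2 + 16*4))*(-80) = (4 + (-120 + 8*16 + 64))*(-80) = (4 + (-120 + 128 + 64))*(-80) = (4 + 72)*(-80) = 76*(-80) = -6080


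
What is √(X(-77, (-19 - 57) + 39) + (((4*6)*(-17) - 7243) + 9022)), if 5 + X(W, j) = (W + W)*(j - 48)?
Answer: 2*√3614 ≈ 120.23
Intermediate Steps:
X(W, j) = -5 + 2*W*(-48 + j) (X(W, j) = -5 + (W + W)*(j - 48) = -5 + (2*W)*(-48 + j) = -5 + 2*W*(-48 + j))
√(X(-77, (-19 - 57) + 39) + (((4*6)*(-17) - 7243) + 9022)) = √((-5 - 96*(-77) + 2*(-77)*((-19 - 57) + 39)) + (((4*6)*(-17) - 7243) + 9022)) = √((-5 + 7392 + 2*(-77)*(-76 + 39)) + ((24*(-17) - 7243) + 9022)) = √((-5 + 7392 + 2*(-77)*(-37)) + ((-408 - 7243) + 9022)) = √((-5 + 7392 + 5698) + (-7651 + 9022)) = √(13085 + 1371) = √14456 = 2*√3614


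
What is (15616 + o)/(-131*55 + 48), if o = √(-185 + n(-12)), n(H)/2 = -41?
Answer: -15616/7157 - I*√267/7157 ≈ -2.1819 - 0.0022831*I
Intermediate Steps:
n(H) = -82 (n(H) = 2*(-41) = -82)
o = I*√267 (o = √(-185 - 82) = √(-267) = I*√267 ≈ 16.34*I)
(15616 + o)/(-131*55 + 48) = (15616 + I*√267)/(-131*55 + 48) = (15616 + I*√267)/(-7205 + 48) = (15616 + I*√267)/(-7157) = (15616 + I*√267)*(-1/7157) = -15616/7157 - I*√267/7157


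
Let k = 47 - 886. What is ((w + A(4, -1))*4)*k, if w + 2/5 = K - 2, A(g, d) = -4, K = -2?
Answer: 140952/5 ≈ 28190.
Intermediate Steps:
k = -839
w = -22/5 (w = -⅖ + (-2 - 2) = -⅖ - 4 = -22/5 ≈ -4.4000)
((w + A(4, -1))*4)*k = ((-22/5 - 4)*4)*(-839) = -42/5*4*(-839) = -168/5*(-839) = 140952/5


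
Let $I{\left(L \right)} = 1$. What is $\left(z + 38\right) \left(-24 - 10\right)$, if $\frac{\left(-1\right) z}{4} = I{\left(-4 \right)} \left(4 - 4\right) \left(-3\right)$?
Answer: $-1292$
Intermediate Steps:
$z = 0$ ($z = - 4 \cdot 1 \left(4 - 4\right) \left(-3\right) = - 4 \cdot 1 \cdot 0 \left(-3\right) = - 4 \cdot 0 \left(-3\right) = \left(-4\right) 0 = 0$)
$\left(z + 38\right) \left(-24 - 10\right) = \left(0 + 38\right) \left(-24 - 10\right) = 38 \left(-24 - 10\right) = 38 \left(-34\right) = -1292$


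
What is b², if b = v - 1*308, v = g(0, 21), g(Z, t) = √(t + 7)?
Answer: 94892 - 1232*√7 ≈ 91633.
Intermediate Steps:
g(Z, t) = √(7 + t)
v = 2*√7 (v = √(7 + 21) = √28 = 2*√7 ≈ 5.2915)
b = -308 + 2*√7 (b = 2*√7 - 1*308 = 2*√7 - 308 = -308 + 2*√7 ≈ -302.71)
b² = (-308 + 2*√7)²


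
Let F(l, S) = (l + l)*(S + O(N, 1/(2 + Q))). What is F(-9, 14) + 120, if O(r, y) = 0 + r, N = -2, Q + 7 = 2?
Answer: -96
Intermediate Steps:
Q = -5 (Q = -7 + 2 = -5)
O(r, y) = r
F(l, S) = 2*l*(-2 + S) (F(l, S) = (l + l)*(S - 2) = (2*l)*(-2 + S) = 2*l*(-2 + S))
F(-9, 14) + 120 = 2*(-9)*(-2 + 14) + 120 = 2*(-9)*12 + 120 = -216 + 120 = -96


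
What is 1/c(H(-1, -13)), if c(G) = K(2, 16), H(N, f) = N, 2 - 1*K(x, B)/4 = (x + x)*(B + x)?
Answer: -1/280 ≈ -0.0035714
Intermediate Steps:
K(x, B) = 8 - 8*x*(B + x) (K(x, B) = 8 - 4*(x + x)*(B + x) = 8 - 4*2*x*(B + x) = 8 - 8*x*(B + x))
c(G) = -280 (c(G) = 8 - 8*2² - 8*16*2 = 8 - 8*4 - 256 = 8 - 32 - 256 = -280)
1/c(H(-1, -13)) = 1/(-280) = -1/280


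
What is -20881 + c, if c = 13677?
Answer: -7204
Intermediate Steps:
-20881 + c = -20881 + 13677 = -7204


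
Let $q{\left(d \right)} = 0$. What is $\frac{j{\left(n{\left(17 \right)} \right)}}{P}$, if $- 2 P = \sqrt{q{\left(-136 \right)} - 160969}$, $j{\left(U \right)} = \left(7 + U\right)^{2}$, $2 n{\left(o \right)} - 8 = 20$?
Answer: $\frac{882 i \sqrt{160969}}{160969} \approx 2.1984 i$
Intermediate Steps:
$n{\left(o \right)} = 14$ ($n{\left(o \right)} = 4 + \frac{1}{2} \cdot 20 = 4 + 10 = 14$)
$P = - \frac{i \sqrt{160969}}{2}$ ($P = - \frac{\sqrt{0 - 160969}}{2} = - \frac{\sqrt{-160969}}{2} = - \frac{i \sqrt{160969}}{2} \approx - 200.6 i$)
$\frac{j{\left(n{\left(17 \right)} \right)}}{P} = \frac{\left(7 + 14\right)^{2}}{\left(- \frac{1}{2}\right) i \sqrt{160969}} = 21^{2} \frac{2 i \sqrt{160969}}{160969} = 441 \frac{2 i \sqrt{160969}}{160969} = \frac{882 i \sqrt{160969}}{160969}$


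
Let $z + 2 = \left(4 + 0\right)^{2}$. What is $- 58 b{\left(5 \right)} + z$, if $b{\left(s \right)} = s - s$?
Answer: $14$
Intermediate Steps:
$b{\left(s \right)} = 0$
$z = 14$ ($z = -2 + \left(4 + 0\right)^{2} = -2 + 4^{2} = -2 + 16 = 14$)
$- 58 b{\left(5 \right)} + z = \left(-58\right) 0 + 14 = 0 + 14 = 14$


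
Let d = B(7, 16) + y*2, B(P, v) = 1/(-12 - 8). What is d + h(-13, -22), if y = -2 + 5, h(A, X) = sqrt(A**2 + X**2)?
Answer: 119/20 + sqrt(653) ≈ 31.504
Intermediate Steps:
B(P, v) = -1/20 (B(P, v) = 1/(-20) = -1/20)
y = 3
d = 119/20 (d = -1/20 + 3*2 = -1/20 + 6 = 119/20 ≈ 5.9500)
d + h(-13, -22) = 119/20 + sqrt((-13)**2 + (-22)**2) = 119/20 + sqrt(169 + 484) = 119/20 + sqrt(653)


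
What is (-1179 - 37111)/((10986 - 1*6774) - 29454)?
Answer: 2735/1803 ≈ 1.5169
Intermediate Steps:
(-1179 - 37111)/((10986 - 1*6774) - 29454) = -38290/((10986 - 6774) - 29454) = -38290/(4212 - 29454) = -38290/(-25242) = -38290*(-1/25242) = 2735/1803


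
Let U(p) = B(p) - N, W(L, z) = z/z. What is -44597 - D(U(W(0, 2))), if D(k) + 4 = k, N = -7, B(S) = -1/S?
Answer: -44599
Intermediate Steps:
W(L, z) = 1
U(p) = 7 - 1/p (U(p) = -1/p - 1*(-7) = -1/p + 7 = 7 - 1/p)
D(k) = -4 + k
-44597 - D(U(W(0, 2))) = -44597 - (-4 + (7 - 1/1)) = -44597 - (-4 + (7 - 1*1)) = -44597 - (-4 + (7 - 1)) = -44597 - (-4 + 6) = -44597 - 1*2 = -44597 - 2 = -44599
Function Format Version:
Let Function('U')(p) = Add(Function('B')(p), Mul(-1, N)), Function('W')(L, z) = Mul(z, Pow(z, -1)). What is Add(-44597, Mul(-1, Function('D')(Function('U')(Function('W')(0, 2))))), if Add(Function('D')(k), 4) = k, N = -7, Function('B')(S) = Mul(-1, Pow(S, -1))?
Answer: -44599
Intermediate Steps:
Function('W')(L, z) = 1
Function('U')(p) = Add(7, Mul(-1, Pow(p, -1))) (Function('U')(p) = Add(Mul(-1, Pow(p, -1)), Mul(-1, -7)) = Add(Mul(-1, Pow(p, -1)), 7) = Add(7, Mul(-1, Pow(p, -1))))
Function('D')(k) = Add(-4, k)
Add(-44597, Mul(-1, Function('D')(Function('U')(Function('W')(0, 2))))) = Add(-44597, Mul(-1, Add(-4, Add(7, Mul(-1, Pow(1, -1)))))) = Add(-44597, Mul(-1, Add(-4, Add(7, Mul(-1, 1))))) = Add(-44597, Mul(-1, Add(-4, Add(7, -1)))) = Add(-44597, Mul(-1, Add(-4, 6))) = Add(-44597, Mul(-1, 2)) = Add(-44597, -2) = -44599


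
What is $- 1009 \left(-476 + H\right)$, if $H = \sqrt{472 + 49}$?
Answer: $480284 - 1009 \sqrt{521} \approx 4.5725 \cdot 10^{5}$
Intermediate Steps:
$H = \sqrt{521} \approx 22.825$
$- 1009 \left(-476 + H\right) = - 1009 \left(-476 + \sqrt{521}\right) = 480284 - 1009 \sqrt{521}$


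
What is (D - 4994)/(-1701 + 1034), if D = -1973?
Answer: 6967/667 ≈ 10.445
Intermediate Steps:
(D - 4994)/(-1701 + 1034) = (-1973 - 4994)/(-1701 + 1034) = -6967/(-667) = -6967*(-1/667) = 6967/667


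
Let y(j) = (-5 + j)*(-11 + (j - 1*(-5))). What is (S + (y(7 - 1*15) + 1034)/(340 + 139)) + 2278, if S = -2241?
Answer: 18939/479 ≈ 39.539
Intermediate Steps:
y(j) = (-6 + j)*(-5 + j) (y(j) = (-5 + j)*(-11 + (j + 5)) = (-5 + j)*(-11 + (5 + j)) = (-5 + j)*(-6 + j) = (-6 + j)*(-5 + j))
(S + (y(7 - 1*15) + 1034)/(340 + 139)) + 2278 = (-2241 + ((30 + (7 - 1*15)² - 11*(7 - 1*15)) + 1034)/(340 + 139)) + 2278 = (-2241 + ((30 + (7 - 15)² - 11*(7 - 15)) + 1034)/479) + 2278 = (-2241 + ((30 + (-8)² - 11*(-8)) + 1034)*(1/479)) + 2278 = (-2241 + ((30 + 64 + 88) + 1034)*(1/479)) + 2278 = (-2241 + (182 + 1034)*(1/479)) + 2278 = (-2241 + 1216*(1/479)) + 2278 = (-2241 + 1216/479) + 2278 = -1072223/479 + 2278 = 18939/479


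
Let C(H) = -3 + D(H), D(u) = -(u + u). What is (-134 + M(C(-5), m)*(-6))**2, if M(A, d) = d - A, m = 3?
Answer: 12100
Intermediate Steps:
D(u) = -2*u
C(H) = -3 - 2*H
(-134 + M(C(-5), m)*(-6))**2 = (-134 + (3 - (-3 - 2*(-5)))*(-6))**2 = (-134 + (3 - (-3 + 10))*(-6))**2 = (-134 + (3 - 1*7)*(-6))**2 = (-134 + (3 - 7)*(-6))**2 = (-134 - 4*(-6))**2 = (-134 + 24)**2 = (-110)**2 = 12100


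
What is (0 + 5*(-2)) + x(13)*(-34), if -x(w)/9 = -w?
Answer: -3988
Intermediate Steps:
x(w) = 9*w (x(w) = -(-9)*w = 9*w)
(0 + 5*(-2)) + x(13)*(-34) = (0 + 5*(-2)) + (9*13)*(-34) = (0 - 10) + 117*(-34) = -10 - 3978 = -3988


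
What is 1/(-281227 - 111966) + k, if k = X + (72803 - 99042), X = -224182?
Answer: -98463784254/393193 ≈ -2.5042e+5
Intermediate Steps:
k = -250421 (k = -224182 + (72803 - 99042) = -224182 - 26239 = -250421)
1/(-281227 - 111966) + k = 1/(-281227 - 111966) - 250421 = 1/(-393193) - 250421 = -1/393193 - 250421 = -98463784254/393193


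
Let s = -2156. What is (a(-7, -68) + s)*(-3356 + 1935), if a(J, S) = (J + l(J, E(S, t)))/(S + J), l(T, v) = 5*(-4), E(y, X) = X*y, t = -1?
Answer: 76579111/25 ≈ 3.0632e+6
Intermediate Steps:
l(T, v) = -20
a(J, S) = (-20 + J)/(J + S) (a(J, S) = (J - 20)/(S + J) = (-20 + J)/(J + S))
(a(-7, -68) + s)*(-3356 + 1935) = ((-20 - 7)/(-7 - 68) - 2156)*(-3356 + 1935) = (-27/(-75) - 2156)*(-1421) = (-1/75*(-27) - 2156)*(-1421) = (9/25 - 2156)*(-1421) = -53891/25*(-1421) = 76579111/25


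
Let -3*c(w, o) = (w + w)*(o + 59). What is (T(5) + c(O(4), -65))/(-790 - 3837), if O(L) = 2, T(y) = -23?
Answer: 15/4627 ≈ 0.0032418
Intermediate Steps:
c(w, o) = -2*w*(59 + o)/3 (c(w, o) = -(w + w)*(o + 59)/3 = -2*w*(59 + o)/3)
(T(5) + c(O(4), -65))/(-790 - 3837) = (-23 - ⅔*2*(59 - 65))/(-790 - 3837) = (-23 - ⅔*2*(-6))/(-4627) = (-23 + 8)*(-1/4627) = -15*(-1/4627) = 15/4627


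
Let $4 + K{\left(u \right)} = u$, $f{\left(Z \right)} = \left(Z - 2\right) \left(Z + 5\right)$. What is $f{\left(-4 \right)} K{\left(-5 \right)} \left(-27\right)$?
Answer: $-1458$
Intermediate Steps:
$f{\left(Z \right)} = \left(-2 + Z\right) \left(5 + Z\right)$
$K{\left(u \right)} = -4 + u$
$f{\left(-4 \right)} K{\left(-5 \right)} \left(-27\right) = \left(-10 + \left(-4\right)^{2} + 3 \left(-4\right)\right) \left(-4 - 5\right) \left(-27\right) = \left(-10 + 16 - 12\right) \left(-9\right) \left(-27\right) = \left(-6\right) \left(-9\right) \left(-27\right) = 54 \left(-27\right) = -1458$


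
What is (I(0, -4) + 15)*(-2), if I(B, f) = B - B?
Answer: -30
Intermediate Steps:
I(B, f) = 0
(I(0, -4) + 15)*(-2) = (0 + 15)*(-2) = 15*(-2) = -30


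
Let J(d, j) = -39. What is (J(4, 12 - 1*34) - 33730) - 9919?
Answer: -43688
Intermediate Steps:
(J(4, 12 - 1*34) - 33730) - 9919 = (-39 - 33730) - 9919 = -33769 - 9919 = -43688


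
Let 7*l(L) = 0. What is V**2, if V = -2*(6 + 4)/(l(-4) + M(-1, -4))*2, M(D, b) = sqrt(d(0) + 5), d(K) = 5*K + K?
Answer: 320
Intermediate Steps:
d(K) = 6*K
M(D, b) = sqrt(5) (M(D, b) = sqrt(6*0 + 5) = sqrt(0 + 5) = sqrt(5))
l(L) = 0 (l(L) = (1/7)*0 = 0)
V = -8*sqrt(5) (V = -2*(6 + 4)/(0 + sqrt(5))*2 = -20/(sqrt(5))*2 = -20*sqrt(5)/5*2 = -4*sqrt(5)*2 = -8*sqrt(5) ≈ -17.889)
V**2 = (-8*sqrt(5))**2 = 320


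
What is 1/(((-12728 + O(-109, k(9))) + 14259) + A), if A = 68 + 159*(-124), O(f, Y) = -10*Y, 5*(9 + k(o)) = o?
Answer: -1/18045 ≈ -5.5417e-5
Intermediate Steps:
k(o) = -9 + o/5
A = -19648 (A = 68 - 19716 = -19648)
1/(((-12728 + O(-109, k(9))) + 14259) + A) = 1/(((-12728 - 10*(-9 + (1/5)*9)) + 14259) - 19648) = 1/(((-12728 - 10*(-9 + 9/5)) + 14259) - 19648) = 1/(((-12728 - 10*(-36/5)) + 14259) - 19648) = 1/(((-12728 + 72) + 14259) - 19648) = 1/((-12656 + 14259) - 19648) = 1/(1603 - 19648) = 1/(-18045) = -1/18045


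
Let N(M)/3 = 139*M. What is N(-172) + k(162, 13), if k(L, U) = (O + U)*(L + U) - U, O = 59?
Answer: -59137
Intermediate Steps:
k(L, U) = -U + (59 + U)*(L + U) (k(L, U) = (59 + U)*(L + U) - U = -U + (59 + U)*(L + U))
N(M) = 417*M (N(M) = 3*(139*M) = 417*M)
N(-172) + k(162, 13) = 417*(-172) + (13**2 + 58*13 + 59*162 + 162*13) = -71724 + (169 + 754 + 9558 + 2106) = -71724 + 12587 = -59137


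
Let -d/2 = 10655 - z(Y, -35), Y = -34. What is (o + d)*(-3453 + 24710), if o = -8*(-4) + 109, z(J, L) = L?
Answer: -451477423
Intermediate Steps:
o = 141 (o = 32 + 109 = 141)
d = -21380 (d = -2*(10655 - 1*(-35)) = -2*(10655 + 35) = -2*10690 = -21380)
(o + d)*(-3453 + 24710) = (141 - 21380)*(-3453 + 24710) = -21239*21257 = -451477423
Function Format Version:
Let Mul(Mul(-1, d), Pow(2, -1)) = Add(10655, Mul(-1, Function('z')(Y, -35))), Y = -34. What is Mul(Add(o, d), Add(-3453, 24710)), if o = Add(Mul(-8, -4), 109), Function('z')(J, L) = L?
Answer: -451477423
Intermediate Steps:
o = 141 (o = Add(32, 109) = 141)
d = -21380 (d = Mul(-2, Add(10655, Mul(-1, -35))) = Mul(-2, Add(10655, 35)) = Mul(-2, 10690) = -21380)
Mul(Add(o, d), Add(-3453, 24710)) = Mul(Add(141, -21380), Add(-3453, 24710)) = Mul(-21239, 21257) = -451477423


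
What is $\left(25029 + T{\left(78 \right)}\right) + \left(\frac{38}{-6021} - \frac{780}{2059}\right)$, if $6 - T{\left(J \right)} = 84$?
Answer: $\frac{309318735667}{12397239} \approx 24951.0$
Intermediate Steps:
$T{\left(J \right)} = -78$ ($T{\left(J \right)} = 6 - 84 = -78$)
$\left(25029 + T{\left(78 \right)}\right) + \left(\frac{38}{-6021} - \frac{780}{2059}\right) = \left(25029 - 78\right) + \left(\frac{38}{-6021} - \frac{780}{2059}\right) = 24951 + \left(38 \left(- \frac{1}{6021}\right) - \frac{780}{2059}\right) = 24951 - \frac{4774622}{12397239} = \frac{309318735667}{12397239}$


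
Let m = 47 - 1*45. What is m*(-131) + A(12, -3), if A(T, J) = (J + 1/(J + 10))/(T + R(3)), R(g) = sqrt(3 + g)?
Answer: -42222/161 + 10*sqrt(6)/483 ≈ -262.20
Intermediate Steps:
m = 2 (m = 47 - 45 = 2)
A(T, J) = (J + 1/(10 + J))/(T + sqrt(6)) (A(T, J) = (J + 1/(J + 10))/(T + sqrt(3 + 3)) = (J + 1/(10 + J))/(T + sqrt(6)))
m*(-131) + A(12, -3) = 2*(-131) + (1 + (-3)**2 + 10*(-3))/(10*12 + 10*sqrt(6) - 3*12 - 3*sqrt(6)) = -262 + (1 + 9 - 30)/(120 + 10*sqrt(6) - 36 - 3*sqrt(6)) = -262 - 20/(84 + 7*sqrt(6))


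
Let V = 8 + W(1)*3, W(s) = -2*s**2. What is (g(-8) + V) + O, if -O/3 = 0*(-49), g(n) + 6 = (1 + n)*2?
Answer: -18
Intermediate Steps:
g(n) = -4 + 2*n (g(n) = -6 + (1 + n)*2 = -6 + (2 + 2*n) = -4 + 2*n)
O = 0 (O = -0*(-49) = -3*0 = 0)
V = 2 (V = 8 - 2*1**2*3 = 8 - 2*1*3 = 8 - 2*3 = 8 - 6 = 2)
(g(-8) + V) + O = ((-4 + 2*(-8)) + 2) + 0 = ((-4 - 16) + 2) + 0 = (-20 + 2) + 0 = -18 + 0 = -18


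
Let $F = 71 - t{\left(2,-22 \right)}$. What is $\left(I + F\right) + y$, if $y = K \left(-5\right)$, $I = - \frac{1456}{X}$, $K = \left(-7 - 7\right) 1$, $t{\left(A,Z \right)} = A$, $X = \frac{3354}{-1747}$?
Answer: $\frac{115763}{129} \approx 897.39$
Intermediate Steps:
$X = - \frac{3354}{1747}$ ($X = 3354 \left(- \frac{1}{1747}\right) = - \frac{3354}{1747} \approx -1.9199$)
$K = -14$ ($K = \left(-14\right) 1 = -14$)
$I = \frac{97832}{129}$ ($I = - \frac{1456}{- \frac{3354}{1747}} = \left(-1456\right) \left(- \frac{1747}{3354}\right) = \frac{97832}{129} \approx 758.39$)
$F = 69$ ($F = 71 - 2 = 69$)
$y = 70$ ($y = \left(-14\right) \left(-5\right) = 70$)
$\left(I + F\right) + y = \left(\frac{97832}{129} + 69\right) + 70 = \frac{106733}{129} + 70 = \frac{115763}{129}$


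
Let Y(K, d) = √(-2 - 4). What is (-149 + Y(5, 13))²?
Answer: (149 - I*√6)² ≈ 22195.0 - 729.95*I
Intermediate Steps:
Y(K, d) = I*√6 (Y(K, d) = √(-6) = I*√6)
(-149 + Y(5, 13))² = (-149 + I*√6)²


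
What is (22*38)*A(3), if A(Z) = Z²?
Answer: 7524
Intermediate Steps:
(22*38)*A(3) = (22*38)*3² = 836*9 = 7524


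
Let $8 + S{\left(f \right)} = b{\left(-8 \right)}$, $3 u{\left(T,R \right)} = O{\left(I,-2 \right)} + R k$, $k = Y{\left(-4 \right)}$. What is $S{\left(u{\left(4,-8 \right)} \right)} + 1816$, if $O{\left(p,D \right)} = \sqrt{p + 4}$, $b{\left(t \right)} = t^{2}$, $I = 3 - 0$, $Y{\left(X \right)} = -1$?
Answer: $1872$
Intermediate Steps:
$I = 3$ ($I = 3 + 0 = 3$)
$k = -1$
$O{\left(p,D \right)} = \sqrt{4 + p}$
$u{\left(T,R \right)} = - \frac{R}{3} + \frac{\sqrt{7}}{3}$ ($u{\left(T,R \right)} = \frac{\sqrt{4 + 3} + R \left(-1\right)}{3} = \frac{\sqrt{7} - R}{3} = - \frac{R}{3} + \frac{\sqrt{7}}{3}$)
$S{\left(f \right)} = 56$ ($S{\left(f \right)} = -8 + \left(-8\right)^{2} = -8 + 64 = 56$)
$S{\left(u{\left(4,-8 \right)} \right)} + 1816 = 56 + 1816 = 1872$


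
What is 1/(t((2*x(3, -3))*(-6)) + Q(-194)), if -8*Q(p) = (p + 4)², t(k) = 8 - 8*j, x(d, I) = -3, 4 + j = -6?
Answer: -2/8849 ≈ -0.00022601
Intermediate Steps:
j = -10 (j = -4 - 6 = -10)
t(k) = 88 (t(k) = 8 - 8*(-10) = 8 + 80 = 88)
Q(p) = -(4 + p)²/8 (Q(p) = -(p + 4)²/8 = -(4 + p)²/8)
1/(t((2*x(3, -3))*(-6)) + Q(-194)) = 1/(88 - (4 - 194)²/8) = 1/(88 - ⅛*(-190)²) = 1/(88 - ⅛*36100) = 1/(88 - 9025/2) = 1/(-8849/2) = -2/8849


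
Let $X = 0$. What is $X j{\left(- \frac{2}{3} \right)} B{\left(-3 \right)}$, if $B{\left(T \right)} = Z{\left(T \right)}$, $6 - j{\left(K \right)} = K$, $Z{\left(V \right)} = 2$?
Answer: $0$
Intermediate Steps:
$j{\left(K \right)} = 6 - K$
$B{\left(T \right)} = 2$
$X j{\left(- \frac{2}{3} \right)} B{\left(-3 \right)} = 0 \left(6 - - \frac{2}{3}\right) 2 = 0 \left(6 + \frac{2}{3}\right) 2 = 0 \cdot \frac{20}{3} \cdot 2 = 0 \cdot 2 = 0$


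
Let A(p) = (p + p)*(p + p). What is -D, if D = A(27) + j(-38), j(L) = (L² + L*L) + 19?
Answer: -5823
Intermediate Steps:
A(p) = 4*p² (A(p) = (2*p)*(2*p) = 4*p²)
j(L) = 19 + 2*L² (j(L) = (L² + L²) + 19 = 2*L² + 19 = 19 + 2*L²)
D = 5823 (D = 4*27² + (19 + 2*(-38)²) = 4*729 + (19 + 2*1444) = 2916 + (19 + 2888) = 2916 + 2907 = 5823)
-D = -1*5823 = -5823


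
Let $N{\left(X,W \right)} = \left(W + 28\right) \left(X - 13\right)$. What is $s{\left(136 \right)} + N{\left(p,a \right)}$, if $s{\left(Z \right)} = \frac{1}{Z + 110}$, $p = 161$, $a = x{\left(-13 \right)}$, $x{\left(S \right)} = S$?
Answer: $\frac{546121}{246} \approx 2220.0$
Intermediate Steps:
$a = -13$
$N{\left(X,W \right)} = \left(-13 + X\right) \left(28 + W\right)$ ($N{\left(X,W \right)} = \left(28 + W\right) \left(-13 + X\right) = \left(-13 + X\right) \left(28 + W\right)$)
$s{\left(Z \right)} = \frac{1}{110 + Z}$
$s{\left(136 \right)} + N{\left(p,a \right)} = \frac{1}{110 + 136} - -2220 = \frac{1}{246} + \left(-364 + 169 + 4508 - 2093\right) = \frac{1}{246} + 2220 = \frac{546121}{246}$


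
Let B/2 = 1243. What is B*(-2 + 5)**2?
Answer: 22374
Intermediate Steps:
B = 2486 (B = 2*1243 = 2486)
B*(-2 + 5)**2 = 2486*(-2 + 5)**2 = 2486*3**2 = 2486*9 = 22374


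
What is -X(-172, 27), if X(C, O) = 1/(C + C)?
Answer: 1/344 ≈ 0.0029070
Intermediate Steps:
X(C, O) = 1/(2*C)
-X(-172, 27) = -1/(2*(-172)) = -(-1)/(2*172) = -1*(-1/344) = 1/344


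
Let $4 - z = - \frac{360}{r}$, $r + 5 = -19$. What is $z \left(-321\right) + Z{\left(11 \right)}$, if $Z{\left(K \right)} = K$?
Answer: $3542$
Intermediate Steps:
$r = -24$ ($r = -5 - 19 = -24$)
$z = -11$ ($z = 4 - - \frac{360}{-24} = 4 - \left(-360\right) \left(- \frac{1}{24}\right) = 4 - 15 = -11$)
$z \left(-321\right) + Z{\left(11 \right)} = \left(-11\right) \left(-321\right) + 11 = 3531 + 11 = 3542$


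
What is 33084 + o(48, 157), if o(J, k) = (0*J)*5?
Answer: 33084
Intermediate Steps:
o(J, k) = 0 (o(J, k) = 0*5 = 0)
33084 + o(48, 157) = 33084 + 0 = 33084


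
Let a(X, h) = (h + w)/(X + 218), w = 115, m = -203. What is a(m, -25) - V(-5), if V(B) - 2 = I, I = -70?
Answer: 74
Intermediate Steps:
V(B) = -68 (V(B) = 2 - 70 = -68)
a(X, h) = (115 + h)/(218 + X) (a(X, h) = (h + 115)/(X + 218) = (115 + h)/(218 + X))
a(m, -25) - V(-5) = (115 - 25)/(218 - 203) - 1*(-68) = 90/15 + 68 = (1/15)*90 + 68 = 6 + 68 = 74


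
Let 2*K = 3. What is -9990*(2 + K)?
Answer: -34965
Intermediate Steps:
K = 3/2 (K = (1/2)*3 = 3/2 ≈ 1.5000)
-9990*(2 + K) = -9990*(2 + 3/2) = -9990*7/2 = -1998*35/2 = -34965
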